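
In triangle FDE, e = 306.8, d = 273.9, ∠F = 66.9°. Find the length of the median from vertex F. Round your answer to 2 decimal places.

By the law of cosines, f² = d² + e² − 2·d·e·cos F = 1.0321e+05, so f ≈ 321.26.
Median from F: ½√(2·d² + 2·e² − f²) ≈ 242.43.

m_F ≈ 242.43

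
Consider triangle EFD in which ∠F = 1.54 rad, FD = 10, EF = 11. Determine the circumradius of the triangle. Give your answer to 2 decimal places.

By the law of cosines, DE² = EF² + FD² − 2·EF·FD·cos F = 214.23, so DE ≈ 14.636.
Area = ½·EF·FD·sin F ≈ 54.974.
Circumradius = DE/(2 sin F) ≈ 7.3217.

R ≈ 7.32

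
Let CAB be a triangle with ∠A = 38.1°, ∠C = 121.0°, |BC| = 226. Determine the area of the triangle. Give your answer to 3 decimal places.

12655.853

The third angle is ∠B = 180° − ∠C − ∠A = 20.90°.
Law of sines: |AB| = |BC|·sin C/sin A ≈ 313.95.
Law of sines: |CA| = |BC|·sin B/sin A ≈ 130.66.
Area = ½·|BC|·|AB|·sin B ≈ 12656.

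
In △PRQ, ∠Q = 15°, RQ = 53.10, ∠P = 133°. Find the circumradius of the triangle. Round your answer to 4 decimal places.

The third angle is ∠R = 180° − ∠Q − ∠P = 32.00°.
Law of sines: QP = RQ·sin R/sin P ≈ 38.475.
Law of sines: PR = RQ·sin Q/sin P ≈ 18.792.
Circumradius = RQ/(2 sin P) ≈ 36.303.

36.3025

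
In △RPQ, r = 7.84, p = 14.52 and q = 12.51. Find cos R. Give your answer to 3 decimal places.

By the law of cosines, cos R = (p² + q² − r²) / (2·p·q) ≈ 0.84193, so ∠R ≈ 0.570 rad.

0.842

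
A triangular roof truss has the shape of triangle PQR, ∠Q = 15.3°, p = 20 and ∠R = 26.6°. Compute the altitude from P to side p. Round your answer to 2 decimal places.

The third angle is ∠P = 180° − ∠Q − ∠R = 138.10°.
Law of sines: q = p·sin Q/sin P ≈ 7.9024.
Law of sines: r = p·sin R/sin P ≈ 13.409.
Area = ½·p·q·sin R ≈ 35.384.
The altitude from P has length 2·area/p ≈ 3.5384.

h_P ≈ 3.54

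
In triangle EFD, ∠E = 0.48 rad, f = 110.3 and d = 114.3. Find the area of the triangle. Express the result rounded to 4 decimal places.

area ≈ 2910.8920

Area = ½·f·d·sin E ≈ 2910.9.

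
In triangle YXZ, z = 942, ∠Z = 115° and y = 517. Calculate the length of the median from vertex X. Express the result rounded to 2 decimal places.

m_X ≈ 698.37

Law of sines: sin Y = y·sin Z/z ≈ 0.49741.
Since z ≥ y, only the acute value applies: ∠Y ≈ 29.83°.
Then ∠X = 180° − ∠Z − ∠Y ≈ 35.17°.
Law of sines gives x = z·sin X/sin Z ≈ 598.71.
Median from X: ½√(2·z² + 2·y² − x²) ≈ 698.37.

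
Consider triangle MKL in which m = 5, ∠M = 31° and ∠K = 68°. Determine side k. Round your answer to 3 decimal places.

9.001

The third angle is ∠L = 180° − ∠M − ∠K = 81.00°.
Law of sines: k = m·sin K/sin M ≈ 9.0011.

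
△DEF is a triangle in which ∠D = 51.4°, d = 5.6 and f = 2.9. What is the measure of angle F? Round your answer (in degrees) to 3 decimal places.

Law of sines: sin F = f·sin D/d ≈ 0.40472.
Since d ≥ f, only the acute value applies: ∠F ≈ 23.87°.
Then ∠E = 180° − ∠D − ∠F ≈ 104.73°.

23.873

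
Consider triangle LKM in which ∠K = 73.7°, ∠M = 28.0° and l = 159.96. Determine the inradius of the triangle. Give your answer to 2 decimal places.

29.93

The third angle is ∠L = 180° − ∠K − ∠M = 78.30°.
Law of sines: k = l·sin K/sin L ≈ 156.79.
Law of sines: m = l·sin M/sin L ≈ 76.69.
Area = ½·l·k·sin M ≈ 5887.1.
Semiperimeter s = (159.96+156.79+76.69)/2 = 196.72.
Inradius = area/s = 5887.1/196.72 ≈ 29.927.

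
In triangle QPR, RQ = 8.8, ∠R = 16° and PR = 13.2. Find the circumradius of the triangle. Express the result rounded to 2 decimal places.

By the law of cosines, QP² = PR² + RQ² − 2·PR·RQ·cos R = 28.36, so QP ≈ 5.3254.
Area = ½·PR·RQ·sin R ≈ 16.009.
Circumradius = QP/(2 sin R) ≈ 9.6601.

9.66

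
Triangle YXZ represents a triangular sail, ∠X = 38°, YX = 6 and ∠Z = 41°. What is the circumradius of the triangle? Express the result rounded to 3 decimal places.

R ≈ 4.573

The third angle is ∠Y = 180° − ∠X − ∠Z = 101.00°.
Law of sines: XZ = YX·sin Y/sin Z ≈ 8.9775.
Law of sines: ZY = YX·sin X/sin Z ≈ 5.6305.
Circumradius = YX/(2 sin Z) ≈ 4.5728.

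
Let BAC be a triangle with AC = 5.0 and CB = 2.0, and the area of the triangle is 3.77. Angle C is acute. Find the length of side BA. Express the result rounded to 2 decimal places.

From area = ½·AC·CB·sin C, we get sin C = 2·area/(AC·CB) ≈ 0.75400.
Taking the acute solution, ∠C ≈ 48.94°.
Law of cosines then gives BA ≈ 3.9828.

3.98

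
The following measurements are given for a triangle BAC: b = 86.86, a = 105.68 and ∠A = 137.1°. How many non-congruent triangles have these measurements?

b·sin A = 86.86·sin(137.1°) ≈ 59.13.
Since ∠A is not acute, a triangle exists only if a > b; here a > b, so there is exactly one triangle.

1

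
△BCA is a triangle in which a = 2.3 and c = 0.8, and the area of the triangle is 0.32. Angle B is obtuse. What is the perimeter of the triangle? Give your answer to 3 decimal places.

From area = ½·c·a·sin B, we get sin B = 2·area/(c·a) ≈ 0.34783.
Taking the obtuse solution, ∠B ≈ 159.65°.
Law of cosines then gives b ≈ 3.0627.
Perimeter = 3.0627 + 0.8 + 2.3 = 6.1627.

6.163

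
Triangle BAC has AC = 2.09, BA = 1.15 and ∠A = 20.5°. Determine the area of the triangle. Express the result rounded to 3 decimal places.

Area = ½·BA·AC·sin A ≈ 0.42086.

area ≈ 0.421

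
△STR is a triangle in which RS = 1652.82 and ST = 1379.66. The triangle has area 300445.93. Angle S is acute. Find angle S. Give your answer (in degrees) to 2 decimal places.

From area = ½·RS·ST·sin S, we get sin S = 2·area/(RS·ST) ≈ 0.26351.
Taking the acute solution, ∠S ≈ 15.28°.

15.28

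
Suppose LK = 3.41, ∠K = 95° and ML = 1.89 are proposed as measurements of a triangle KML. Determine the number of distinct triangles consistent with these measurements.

LK·sin K = 3.41·sin(95°) ≈ 3.397.
Since ∠K is not acute, a triangle exists only if ML > LK; here ML ≤ LK, so there is no triangle.

0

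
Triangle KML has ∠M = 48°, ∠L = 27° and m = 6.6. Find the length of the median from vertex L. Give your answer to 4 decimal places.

m_L ≈ 7.3832

The third angle is ∠K = 180° − ∠M − ∠L = 105.00°.
Law of sines: k = m·sin K/sin M ≈ 8.5786.
Law of sines: l = m·sin L/sin M ≈ 4.032.
Median from L: ½√(2·k² + 2·m² − l²) ≈ 7.3832.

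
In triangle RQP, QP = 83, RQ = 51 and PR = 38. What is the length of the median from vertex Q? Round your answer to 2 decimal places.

66.21

Median from Q: ½√(2·RQ² + 2·QP² − PR²) ≈ 66.212.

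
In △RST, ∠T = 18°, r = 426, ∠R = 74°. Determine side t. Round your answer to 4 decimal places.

The third angle is ∠S = 180° − ∠T − ∠R = 88.00°.
Law of sines: t = r·sin T/sin R ≈ 136.95.

136.9463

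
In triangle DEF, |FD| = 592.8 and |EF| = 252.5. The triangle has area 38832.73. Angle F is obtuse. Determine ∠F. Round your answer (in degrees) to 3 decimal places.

From area = ½·|EF|·|FD|·sin F, we get sin F = 2·area/(|EF|·|FD|) ≈ 0.51887.
Taking the obtuse solution, ∠F ≈ 148.74°.

148.744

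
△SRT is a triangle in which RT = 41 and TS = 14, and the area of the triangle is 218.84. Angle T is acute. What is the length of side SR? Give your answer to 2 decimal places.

33.68

From area = ½·RT·TS·sin T, we get sin T = 2·area/(RT·TS) ≈ 0.76251.
Taking the acute solution, ∠T ≈ 49.69°.
Law of cosines then gives SR ≈ 33.679.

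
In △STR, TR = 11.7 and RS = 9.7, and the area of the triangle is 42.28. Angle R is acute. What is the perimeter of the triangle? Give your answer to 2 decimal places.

From area = ½·TR·RS·sin R, we get sin R = 2·area/(TR·RS) ≈ 0.74509.
Taking the acute solution, ∠R ≈ 48.17°.
Law of cosines then gives ST ≈ 8.9214.
Perimeter = 11.7 + 9.7 + 8.9214 = 30.321.

perimeter ≈ 30.32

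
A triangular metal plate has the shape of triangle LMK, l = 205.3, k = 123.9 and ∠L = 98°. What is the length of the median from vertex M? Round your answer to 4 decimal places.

Law of sines: sin K = k·sin L/l ≈ 0.59763.
Since l ≥ k, only the acute value applies: ∠K ≈ 36.70°.
Then ∠M = 180° − ∠L − ∠K ≈ 45.30°.
Law of sines gives m = l·sin M/sin L ≈ 147.36.
Median from M: ½√(2·k² + 2·l² − m²) ≈ 152.71.

m_M ≈ 152.7119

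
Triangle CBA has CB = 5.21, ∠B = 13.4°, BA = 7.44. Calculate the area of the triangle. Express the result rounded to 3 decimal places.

Area = ½·CB·BA·sin B ≈ 4.4916.

4.492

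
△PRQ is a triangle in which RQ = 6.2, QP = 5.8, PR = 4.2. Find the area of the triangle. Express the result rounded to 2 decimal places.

Semiperimeter s = (6.2 + 5.8 + 4.2)/2 = 8.1.
Heron's formula: area = √(8.1·1.9·2.3·3.9) ≈ 11.749.

area ≈ 11.75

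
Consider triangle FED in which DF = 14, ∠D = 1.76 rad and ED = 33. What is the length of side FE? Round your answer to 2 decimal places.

38.19

By the law of cosines, FE² = ED² + DF² − 2·ED·DF·cos D = 1458.8, so FE ≈ 38.194.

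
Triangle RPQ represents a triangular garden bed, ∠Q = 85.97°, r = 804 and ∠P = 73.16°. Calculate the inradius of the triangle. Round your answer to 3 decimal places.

332.174

The third angle is ∠R = 180° − ∠P − ∠Q = 20.87°.
Law of sines: p = r·sin P/sin R ≈ 2160.1.
Law of sines: q = r·sin Q/sin R ≈ 2251.3.
Area = ½·r·p·sin Q ≈ 8.662e+05.
Semiperimeter s = (804+2160.1+2251.3)/2 = 2607.7.
Inradius = area/s = 8.662e+05/2607.7 ≈ 332.17.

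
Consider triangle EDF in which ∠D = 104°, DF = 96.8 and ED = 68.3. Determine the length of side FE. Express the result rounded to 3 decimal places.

131.278

By the law of cosines, FE² = ED² + DF² − 2·ED·DF·cos D = 17234, so FE ≈ 131.28.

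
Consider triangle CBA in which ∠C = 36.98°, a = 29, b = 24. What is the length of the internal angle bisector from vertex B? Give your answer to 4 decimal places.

t_B ≈ 19.2703

By the law of cosines, c² = b² + a² − 2·b·a·cos C = 305.01, so c ≈ 17.464.
Law of cosines again: cos B = (a² + c² − b²)/(2·a·c) ≈ 0.56273, so ∠B ≈ 55.76°.
The bisector from B has length 2·a·c·cos(∠B/2)/(a+c) ≈ 19.27.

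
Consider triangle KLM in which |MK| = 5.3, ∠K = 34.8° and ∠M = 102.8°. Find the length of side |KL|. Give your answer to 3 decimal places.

The third angle is ∠L = 180° − ∠M − ∠K = 42.40°.
Law of sines: |KL| = |MK|·sin M/sin L ≈ 7.6646.

7.665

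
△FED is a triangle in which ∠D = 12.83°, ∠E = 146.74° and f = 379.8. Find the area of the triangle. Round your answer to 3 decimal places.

The third angle is ∠F = 180° − ∠E − ∠D = 20.43°.
Law of sines: e = f·sin E/sin F ≈ 596.73.
Law of sines: d = f·sin D/sin F ≈ 241.61.
Area = ½·f·e·sin D ≈ 25164.

25163.634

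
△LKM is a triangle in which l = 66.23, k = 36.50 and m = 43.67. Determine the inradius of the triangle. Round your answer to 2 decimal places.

Semiperimeter s = (66.23 + 36.5 + 43.67)/2 = 73.2.
Heron's formula: area = √(73.2·6.97·36.7·29.53) ≈ 743.6.
Inradius = area/s = 743.6/73.2 ≈ 10.158.

10.16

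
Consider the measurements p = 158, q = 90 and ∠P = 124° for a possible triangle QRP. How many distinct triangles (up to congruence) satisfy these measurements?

1

q·sin P = 90·sin(124°) ≈ 74.61.
Since ∠P is not acute, a triangle exists only if p > q; here p > q, so there is exactly one triangle.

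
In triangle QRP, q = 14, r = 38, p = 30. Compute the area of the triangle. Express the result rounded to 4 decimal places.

Semiperimeter s = (14 + 38 + 30)/2 = 41.
Heron's formula: area = √(41·27·3·11) ≈ 191.13.

area ≈ 191.1308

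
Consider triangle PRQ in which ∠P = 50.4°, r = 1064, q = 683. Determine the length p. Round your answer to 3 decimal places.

By the law of cosines, p² = r² + q² − 2·r·q·cos P = 6.7214e+05, so p ≈ 819.84.

819.840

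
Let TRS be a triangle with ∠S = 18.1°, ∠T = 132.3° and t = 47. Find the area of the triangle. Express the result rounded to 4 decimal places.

area ≈ 229.1578

The third angle is ∠R = 180° − ∠S − ∠T = 29.60°.
Law of sines: r = t·sin R/sin T ≈ 31.388.
Law of sines: s = t·sin S/sin T ≈ 19.742.
Area = ½·t·r·sin S ≈ 229.16.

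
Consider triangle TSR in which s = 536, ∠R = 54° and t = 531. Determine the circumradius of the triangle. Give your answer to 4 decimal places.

299.3932

By the law of cosines, r² = t² + s² − 2·t·s·cos R = 2.3467e+05, so r ≈ 484.43.
Area = ½·t·s·sin R ≈ 1.1513e+05.
Circumradius = r/(2 sin R) ≈ 299.39.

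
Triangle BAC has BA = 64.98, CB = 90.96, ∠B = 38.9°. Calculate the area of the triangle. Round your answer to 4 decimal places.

Area = ½·CB·BA·sin B ≈ 1855.8.

area ≈ 1855.8132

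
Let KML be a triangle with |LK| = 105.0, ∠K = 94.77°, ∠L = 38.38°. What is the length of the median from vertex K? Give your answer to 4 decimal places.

The third angle is ∠M = 180° − ∠L − ∠K = 46.85°.
Law of sines: |ML| = |LK|·sin K/sin M ≈ 143.42.
Law of sines: |KM| = |LK|·sin L/sin M ≈ 89.357.
Median from K: ½√(2·|LK|² + 2·|KM|² − |ML|²) ≈ 66.048.

m_K ≈ 66.0478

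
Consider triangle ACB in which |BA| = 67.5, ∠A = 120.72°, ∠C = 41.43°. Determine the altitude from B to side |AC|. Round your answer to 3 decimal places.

The third angle is ∠B = 180° − ∠A − ∠C = 17.85°.
Law of sines: |CB| = |BA|·sin A/sin C ≈ 87.695.
Law of sines: |AC| = |BA|·sin B/sin C ≈ 31.269.
Area = ½·|BA|·|CB|·sin B ≈ 907.22.
The altitude from B has length 2·area/|AC| ≈ 58.028.

58.028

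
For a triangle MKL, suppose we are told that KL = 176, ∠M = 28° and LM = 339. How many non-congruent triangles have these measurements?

2

LM·sin M = 339·sin(28°) ≈ 159.2.
Since LM sin M < KL < LM (159.2 < 176 < 339), two triangles exist.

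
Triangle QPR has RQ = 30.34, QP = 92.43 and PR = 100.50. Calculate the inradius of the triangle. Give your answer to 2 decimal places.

Semiperimeter s = (100.5 + 30.34 + 92.43)/2 = 111.64.
Heron's formula: area = √(111.64·11.135·81.295·19.205) ≈ 1393.1.
Inradius = area/s = 1393.1/111.64 ≈ 12.479.

r ≈ 12.48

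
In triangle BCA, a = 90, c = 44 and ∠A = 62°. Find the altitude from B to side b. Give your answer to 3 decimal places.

Law of sines: sin C = c·sin A/a ≈ 0.43166.
Since a ≥ c, only the acute value applies: ∠C ≈ 25.57°.
Then ∠B = 180° − ∠A − ∠C ≈ 92.43°.
Law of sines gives b = a·sin B/sin A ≈ 101.84.
Area = ½·a·c·sin B ≈ 1978.2.
The altitude from B has length 2·area/b ≈ 38.85.

38.850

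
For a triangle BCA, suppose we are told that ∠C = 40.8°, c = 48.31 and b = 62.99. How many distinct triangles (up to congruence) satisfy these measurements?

2

b·sin C = 62.99·sin(40.8°) ≈ 41.16.
Since b sin C < c < b (41.16 < 48.31 < 62.99), two triangles exist.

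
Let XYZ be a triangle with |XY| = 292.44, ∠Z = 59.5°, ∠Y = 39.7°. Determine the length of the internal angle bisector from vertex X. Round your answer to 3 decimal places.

The third angle is ∠X = 180° − ∠Y − ∠Z = 80.80°.
Law of sines: |YZ| = |XY|·sin X/sin Z ≈ 335.04.
Law of sines: |ZX| = |XY|·sin Y/sin Z ≈ 216.8.
The bisector from X has length 2·|ZX|·|XY|·cos(∠X/2)/(|ZX|+|XY|) ≈ 189.62.

189.625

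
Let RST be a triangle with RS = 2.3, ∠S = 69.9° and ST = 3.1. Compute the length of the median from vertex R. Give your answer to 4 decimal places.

By the law of cosines, TR² = RS² + ST² − 2·RS·ST·cos S = 9.9994, so TR ≈ 3.1622.
Median from R: ½√(2·TR² + 2·RS² − ST²) ≈ 2.2896.

2.2896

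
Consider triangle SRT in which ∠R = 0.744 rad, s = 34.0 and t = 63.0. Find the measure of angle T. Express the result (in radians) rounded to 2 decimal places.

1.85

By the law of cosines, r² = t² + s² − 2·t·s·cos R = 1973, so r ≈ 44.418.
Law of cosines again: cos T = (s² + r² − t²)/(2·s·r) ≈ -0.27811, so ∠T ≈ 1.853 rad.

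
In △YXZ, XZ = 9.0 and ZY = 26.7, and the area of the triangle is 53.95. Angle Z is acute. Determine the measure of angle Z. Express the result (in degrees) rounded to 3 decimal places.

∠Z ≈ 26.681°

From area = ½·XZ·ZY·sin Z, we get sin Z = 2·area/(XZ·ZY) ≈ 0.44902.
Taking the acute solution, ∠Z ≈ 26.68°.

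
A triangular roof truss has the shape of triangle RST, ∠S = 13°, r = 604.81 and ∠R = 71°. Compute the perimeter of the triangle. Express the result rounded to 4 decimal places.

The third angle is ∠T = 180° − ∠R − ∠S = 96.00°.
Law of sines: s = r·sin S/sin R ≈ 143.89.
Law of sines: t = r·sin T/sin R ≈ 636.16.
Semiperimeter p = (604.81+143.89+636.16)/2 = 692.43.
Perimeter = 604.81 + 143.89 + 636.16 = 1384.9.

1384.8575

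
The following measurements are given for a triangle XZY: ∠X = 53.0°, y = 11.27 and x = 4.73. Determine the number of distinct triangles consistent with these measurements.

0

y·sin X = 11.27·sin(53.0°) ≈ 9.001.
Since x = 4.73 < 9.001 = y sin X, no triangle exists.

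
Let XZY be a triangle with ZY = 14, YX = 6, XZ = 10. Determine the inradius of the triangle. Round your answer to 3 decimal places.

1.732

Semiperimeter s = (14 + 6 + 10)/2 = 15.
Heron's formula: area = √(15·1·9·5) ≈ 25.981.
Inradius = area/s = 25.981/15 ≈ 1.7321.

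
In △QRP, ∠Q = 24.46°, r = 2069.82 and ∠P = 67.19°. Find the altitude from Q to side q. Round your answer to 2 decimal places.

The third angle is ∠R = 180° − ∠P − ∠Q = 88.35°.
Law of sines: q = r·sin Q/sin R ≈ 857.38.
Law of sines: p = r·sin P/sin R ≈ 1908.7.
Area = ½·r·q·sin P ≈ 8.1792e+05.
The altitude from Q has length 2·area/q ≈ 1908.

h_Q ≈ 1907.95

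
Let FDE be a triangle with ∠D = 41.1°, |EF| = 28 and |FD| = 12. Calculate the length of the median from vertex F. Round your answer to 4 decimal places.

m_F ≈ 11.9014

Law of sines: sin E = |FD|·sin D/|EF| ≈ 0.28173.
Since |EF| ≥ |FD|, only the acute value applies: ∠E ≈ 16.36°.
Then ∠F = 180° − ∠D − ∠E ≈ 122.54°.
Law of sines gives |DE| = |EF|·sin F/sin D ≈ 35.909.
Median from F: ½√(2·|EF|² + 2·|FD|² − |DE|²) ≈ 11.901.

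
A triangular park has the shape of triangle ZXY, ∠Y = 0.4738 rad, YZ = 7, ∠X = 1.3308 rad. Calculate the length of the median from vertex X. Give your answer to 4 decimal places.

The third angle is ∠Z = π − ∠X − ∠Y = 1.3370 rad.
Law of sines: XY = YZ·sin Z/sin X ≈ 7.0105.
Law of sines: ZX = YZ·sin Y/sin X ≈ 3.2881.
Median from X: ½√(2·ZX² + 2·XY² − YZ²) ≈ 4.2106.

4.2106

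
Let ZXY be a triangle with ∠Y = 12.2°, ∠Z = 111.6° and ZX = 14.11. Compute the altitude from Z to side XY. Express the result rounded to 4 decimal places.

11.7252

The third angle is ∠X = 180° − ∠Y − ∠Z = 56.20°.
Law of sines: XY = ZX·sin Z/sin Y ≈ 62.08.
Law of sines: YZ = ZX·sin X/sin Y ≈ 55.484.
Area = ½·ZX·XY·sin X ≈ 363.95.
The altitude from Z has length 2·area/XY ≈ 11.725.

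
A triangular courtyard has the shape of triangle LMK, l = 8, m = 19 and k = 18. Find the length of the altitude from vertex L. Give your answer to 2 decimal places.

h_L ≈ 17.92

Semiperimeter s = (8 + 19 + 18)/2 = 22.5.
Heron's formula: area = √(22.5·14.5·3.5·4.5) ≈ 71.683.
The altitude from L has length 2·area/l ≈ 17.921.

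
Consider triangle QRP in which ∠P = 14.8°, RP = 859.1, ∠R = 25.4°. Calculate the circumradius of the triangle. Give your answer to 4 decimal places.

The third angle is ∠Q = 180° − ∠R − ∠P = 139.80°.
Law of sines: PQ = RP·sin R/sin Q ≈ 570.91.
Law of sines: QR = RP·sin P/sin Q ≈ 340.
Circumradius = RP/(2 sin Q) ≈ 665.5.

665.4968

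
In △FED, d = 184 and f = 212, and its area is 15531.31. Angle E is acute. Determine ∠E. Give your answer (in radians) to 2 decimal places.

From area = ½·d·f·sin E, we get sin E = 2·area/(d·f) ≈ 0.79631.
Taking the acute solution, ∠E ≈ 0.921 rad.

0.92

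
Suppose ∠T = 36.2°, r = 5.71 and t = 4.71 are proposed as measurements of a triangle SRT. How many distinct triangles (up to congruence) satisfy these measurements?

2

r·sin T = 5.71·sin(36.2°) ≈ 3.372.
Since r sin T < t < r (3.372 < 4.71 < 5.71), two triangles exist.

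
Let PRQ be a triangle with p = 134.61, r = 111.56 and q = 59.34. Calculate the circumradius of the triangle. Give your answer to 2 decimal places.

By the law of cosines, cos P = (r² + q² − p²) / (2·r·q) ≈ -0.16261, so ∠P ≈ 99.36°.
Circumradius = p/(2 sin P) ≈ 68.213.

68.21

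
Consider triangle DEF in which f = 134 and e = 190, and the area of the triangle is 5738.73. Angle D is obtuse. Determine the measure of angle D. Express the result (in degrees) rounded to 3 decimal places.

153.205

From area = ½·e·f·sin D, we get sin D = 2·area/(e·f) ≈ 0.45080.
Taking the obtuse solution, ∠D ≈ 153.20°.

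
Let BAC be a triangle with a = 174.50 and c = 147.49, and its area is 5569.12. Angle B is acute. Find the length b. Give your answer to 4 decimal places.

76.1547

From area = ½·a·c·sin B, we get sin B = 2·area/(a·c) ≈ 0.43277.
Taking the acute solution, ∠B ≈ 25.64°.
Law of cosines then gives b ≈ 76.155.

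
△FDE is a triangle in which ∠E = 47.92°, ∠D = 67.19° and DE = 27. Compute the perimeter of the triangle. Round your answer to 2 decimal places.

76.62

The third angle is ∠F = 180° − ∠D − ∠E = 64.89°.
Law of sines: EF = DE·sin D/sin F ≈ 27.486.
Law of sines: FD = DE·sin E/sin F ≈ 22.131.
Semiperimeter s = (27+27.486+22.131)/2 = 38.309.
Perimeter = 27 + 27.486 + 22.131 = 76.617.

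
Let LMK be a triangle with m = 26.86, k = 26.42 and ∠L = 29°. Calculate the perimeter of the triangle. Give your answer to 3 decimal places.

By the law of cosines, l² = m² + k² − 2·m·k·cos L = 178.14, so l ≈ 13.347.
Semiperimeter s = (13.347+26.86+26.42)/2 = 33.314.
Perimeter = 13.347 + 26.86 + 26.42 = 66.627.

perimeter ≈ 66.627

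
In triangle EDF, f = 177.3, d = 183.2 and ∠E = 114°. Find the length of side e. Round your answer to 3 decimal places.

302.358

By the law of cosines, e² = d² + f² − 2·d·f·cos E = 91420, so e ≈ 302.36.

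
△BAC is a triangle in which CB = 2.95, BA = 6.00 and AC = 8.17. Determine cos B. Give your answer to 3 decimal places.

By the law of cosines, cos B = (CB² + BA² − AC²) / (2·CB·BA) ≈ -0.62278, so ∠B ≈ 128.52°.

-0.623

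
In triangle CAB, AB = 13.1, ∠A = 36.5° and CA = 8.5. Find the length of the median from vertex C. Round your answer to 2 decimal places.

By the law of cosines, BC² = CA² + AB² − 2·CA·AB·cos A = 64.841, so BC ≈ 8.0524.
Median from C: ½√(2·BC² + 2·CA² − AB²) ≈ 5.0639.

m_C ≈ 5.06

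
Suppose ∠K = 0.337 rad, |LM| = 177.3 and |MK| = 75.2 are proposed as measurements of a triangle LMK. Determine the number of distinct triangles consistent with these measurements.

|MK|·sin K = 75.2·sin(0.337 rad) ≈ 24.87.
Since |LM| ≥ |MK|, exactly one triangle exists.

1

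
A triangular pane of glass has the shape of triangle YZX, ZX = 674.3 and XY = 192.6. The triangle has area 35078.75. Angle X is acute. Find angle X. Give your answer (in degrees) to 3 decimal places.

From area = ½·ZX·XY·sin X, we get sin X = 2·area/(ZX·XY) ≈ 0.54021.
Taking the acute solution, ∠X ≈ 32.70°.

∠X ≈ 32.698°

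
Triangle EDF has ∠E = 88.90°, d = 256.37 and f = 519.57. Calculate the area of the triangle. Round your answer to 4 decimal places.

66588.8067

Area = ½·d·f·sin E ≈ 66589.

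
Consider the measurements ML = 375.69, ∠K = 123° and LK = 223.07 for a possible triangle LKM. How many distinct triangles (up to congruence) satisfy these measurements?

1

LK·sin K = 223.07·sin(123°) ≈ 187.1.
Since ∠K is not acute, a triangle exists only if ML > LK; here ML > LK, so there is exactly one triangle.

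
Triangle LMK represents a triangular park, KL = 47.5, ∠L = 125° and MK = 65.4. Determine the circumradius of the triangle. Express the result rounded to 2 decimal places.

Law of sines: sin M = KL·sin L/MK ≈ 0.59495.
Since MK ≥ KL, only the acute value applies: ∠M ≈ 36.51°.
Then ∠K = 180° − ∠L − ∠M ≈ 18.49°.
Law of sines gives LM = MK·sin K/sin L ≈ 25.321.
Circumradius = MK/(2 sin L) ≈ 39.919.

39.92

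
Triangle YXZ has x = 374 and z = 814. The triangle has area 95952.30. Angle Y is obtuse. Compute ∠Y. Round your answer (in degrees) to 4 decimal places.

∠Y ≈ 140.9232°

From area = ½·x·z·sin Y, we get sin Y = 2·area/(x·z) ≈ 0.63036.
Taking the obtuse solution, ∠Y ≈ 140.92°.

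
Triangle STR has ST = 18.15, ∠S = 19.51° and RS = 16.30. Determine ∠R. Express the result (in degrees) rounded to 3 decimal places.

∠R ≈ 97.592°

By the law of cosines, TR² = RS² + ST² − 2·RS·ST·cos S = 37.395, so TR ≈ 6.1152.
Law of cosines again: cos R = (TR² + RS² − ST²)/(2·TR·RS) ≈ -0.13211, so ∠R ≈ 97.59°.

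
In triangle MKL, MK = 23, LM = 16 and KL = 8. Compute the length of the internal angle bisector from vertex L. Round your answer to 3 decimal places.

t_L ≈ 3.232

By the law of cosines, cos L = (KL² + LM² − MK²) / (2·KL·LM) ≈ -0.81641, so ∠L ≈ 144.73°.
The bisector from L has length 2·KL·LM·cos(∠L/2)/(KL+LM) ≈ 3.2318.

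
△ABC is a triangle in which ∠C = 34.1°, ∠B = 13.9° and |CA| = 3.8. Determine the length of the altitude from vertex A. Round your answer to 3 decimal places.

h_A ≈ 2.130

The third angle is ∠A = 180° − ∠B − ∠C = 132.00°.
Law of sines: |BC| = |CA|·sin A/sin B ≈ 11.755.
Law of sines: |AB| = |CA|·sin C/sin B ≈ 8.8684.
Area = ½·|CA|·|BC|·sin C ≈ 12.522.
The altitude from A has length 2·area/|BC| ≈ 2.1304.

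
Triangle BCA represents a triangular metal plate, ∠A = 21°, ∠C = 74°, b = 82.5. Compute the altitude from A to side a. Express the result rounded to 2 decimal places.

The third angle is ∠B = 180° − ∠C − ∠A = 85.00°.
Law of sines: c = b·sin C/sin B ≈ 79.607.
Law of sines: a = b·sin A/sin B ≈ 29.678.
Area = ½·b·c·sin A ≈ 1176.8.
The altitude from A has length 2·area/a ≈ 79.304.

h_A ≈ 79.30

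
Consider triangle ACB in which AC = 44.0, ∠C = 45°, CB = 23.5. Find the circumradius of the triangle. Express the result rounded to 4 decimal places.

R ≈ 22.6490

By the law of cosines, BA² = AC² + CB² − 2·AC·CB·cos C = 1026, so BA ≈ 32.031.
Area = ½·AC·CB·sin C ≈ 365.57.
Circumradius = BA/(2 sin C) ≈ 22.649.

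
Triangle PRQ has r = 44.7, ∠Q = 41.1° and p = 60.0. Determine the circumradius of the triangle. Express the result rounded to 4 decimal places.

30.0025

By the law of cosines, q² = p² + r² − 2·p·r·cos Q = 1556, so q ≈ 39.446.
Area = ½·p·r·sin Q ≈ 881.54.
Circumradius = q/(2 sin Q) ≈ 30.003.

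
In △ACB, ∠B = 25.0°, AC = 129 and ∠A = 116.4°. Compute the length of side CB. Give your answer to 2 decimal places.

The third angle is ∠C = 180° − ∠B − ∠A = 38.60°.
Law of sines: CB = AC·sin A/sin B ≈ 273.41.

273.41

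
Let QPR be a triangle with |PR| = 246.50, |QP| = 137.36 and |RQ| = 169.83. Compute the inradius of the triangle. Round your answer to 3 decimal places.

Semiperimeter s = (246.5 + 169.83 + 137.36)/2 = 276.85.
Heron's formula: area = √(276.85·30.345·107.02·139.49) ≈ 11198.
Inradius = area/s = 11198/276.85 ≈ 40.449.

40.449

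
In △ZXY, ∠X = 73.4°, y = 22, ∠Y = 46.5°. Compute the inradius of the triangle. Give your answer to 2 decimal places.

The third angle is ∠Z = 180° − ∠X − ∠Y = 60.10°.
Law of sines: z = y·sin Z/sin Y ≈ 26.292.
Law of sines: x = y·sin X/sin Y ≈ 29.065.
Area = ½·y·z·sin X ≈ 277.16.
Semiperimeter s = (26.292+29.065+22)/2 = 38.679.
Inradius = area/s = 277.16/38.679 ≈ 7.1657.

r ≈ 7.17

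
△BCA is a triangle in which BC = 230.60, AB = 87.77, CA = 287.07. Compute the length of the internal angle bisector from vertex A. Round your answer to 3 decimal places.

By the law of cosines, cos A = (CA² + AB² − BC²) / (2·CA·AB) ≈ 0.73298, so ∠A ≈ 42.86°.
The bisector from A has length 2·CA·AB·cos(∠A/2)/(CA+AB) ≈ 125.14.

t_A ≈ 125.141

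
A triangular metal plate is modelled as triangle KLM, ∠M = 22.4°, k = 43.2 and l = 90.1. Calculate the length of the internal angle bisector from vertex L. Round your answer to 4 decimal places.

t_L ≈ 16.4735

By the law of cosines, m² = k² + l² − 2·k·l·cos M = 2787, so m ≈ 52.792.
Law of cosines again: cos L = (m² + k² − l²)/(2·m·k) ≈ -0.75962, so ∠L ≈ 139.43°.
The bisector from L has length 2·m·k·cos(∠L/2)/(m+k) ≈ 16.473.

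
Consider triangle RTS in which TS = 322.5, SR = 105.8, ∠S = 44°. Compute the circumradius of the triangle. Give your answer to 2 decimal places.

185.07

By the law of cosines, RT² = TS² + SR² − 2·TS·SR·cos S = 66111, so RT ≈ 257.12.
Area = ½·TS·SR·sin S ≈ 11851.
Circumradius = RT/(2 sin S) ≈ 185.07.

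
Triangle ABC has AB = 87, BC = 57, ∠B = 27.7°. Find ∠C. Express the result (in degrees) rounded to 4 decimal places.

116.3477

By the law of cosines, CA² = AB² + BC² − 2·AB·BC·cos B = 2036.7, so CA ≈ 45.129.
Law of cosines again: cos C = (BC² + CA² − AB²)/(2·BC·CA) ≈ -0.44382, so ∠C ≈ 116.35°.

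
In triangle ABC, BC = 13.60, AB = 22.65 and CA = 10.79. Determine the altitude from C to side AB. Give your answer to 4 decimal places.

Semiperimeter s = (13.6 + 10.79 + 22.65)/2 = 23.52.
Heron's formula: area = √(23.52·9.92·12.73·0.87) ≈ 50.833.
The altitude from C has length 2·area/AB ≈ 4.4886.

h_C ≈ 4.4886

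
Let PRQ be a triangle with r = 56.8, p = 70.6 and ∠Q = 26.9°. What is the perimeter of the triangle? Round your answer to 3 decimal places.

perimeter ≈ 159.931

By the law of cosines, q² = p² + r² − 2·p·r·cos Q = 1058.2, so q ≈ 32.531.
Semiperimeter s = (70.6+56.8+32.531)/2 = 79.965.
Perimeter = 70.6 + 56.8 + 32.531 = 159.93.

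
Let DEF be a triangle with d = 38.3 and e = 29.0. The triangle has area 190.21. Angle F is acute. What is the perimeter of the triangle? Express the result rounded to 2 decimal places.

perimeter ≈ 82.16

From area = ½·d·e·sin F, we get sin F = 2·area/(d·e) ≈ 0.34250.
Taking the acute solution, ∠F ≈ 0.350 rad.
Law of cosines then gives f ≈ 14.861.
Perimeter = 38.3 + 29 + 14.861 = 82.161.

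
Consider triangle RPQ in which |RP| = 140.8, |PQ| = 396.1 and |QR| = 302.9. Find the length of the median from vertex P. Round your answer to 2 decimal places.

255.78

Median from P: ½√(2·|RP|² + 2·|PQ|² − |QR|²) ≈ 255.78.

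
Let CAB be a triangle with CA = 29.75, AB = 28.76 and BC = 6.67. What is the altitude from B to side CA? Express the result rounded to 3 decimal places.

Semiperimeter s = (28.76 + 6.67 + 29.75)/2 = 32.59.
Heron's formula: area = √(32.59·3.83·25.92·2.84) ≈ 95.856.
The altitude from B has length 2·area/CA ≈ 6.4441.

h_B ≈ 6.444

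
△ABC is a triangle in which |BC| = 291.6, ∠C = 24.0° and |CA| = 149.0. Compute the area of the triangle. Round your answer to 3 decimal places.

Area = ½·|BC|·|CA|·sin C ≈ 8836.

8836.028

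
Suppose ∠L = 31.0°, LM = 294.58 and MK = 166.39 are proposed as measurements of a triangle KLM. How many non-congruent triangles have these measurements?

2

LM·sin L = 294.58·sin(31.0°) ≈ 151.7.
Since LM sin L < MK < LM (151.7 < 166.39 < 294.58), two triangles exist.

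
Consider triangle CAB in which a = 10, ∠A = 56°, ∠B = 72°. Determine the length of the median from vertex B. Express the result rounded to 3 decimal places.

The third angle is ∠C = 180° − ∠A − ∠B = 52.00°.
Law of sines: c = a·sin C/sin A ≈ 9.5051.
Law of sines: b = a·sin B/sin A ≈ 11.472.
Median from B: ½√(2·c² + 2·a² − b²) ≈ 7.8913.

7.891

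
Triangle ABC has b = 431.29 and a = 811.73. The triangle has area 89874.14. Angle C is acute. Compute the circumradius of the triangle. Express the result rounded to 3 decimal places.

R ≈ 481.109

From area = ½·a·b·sin C, we get sin C = 2·area/(a·b) ≈ 0.51343.
Taking the acute solution, ∠C ≈ 0.539 rad.
Law of cosines then gives c ≈ 494.03.
Circumradius = c/(2 sin C) ≈ 481.11.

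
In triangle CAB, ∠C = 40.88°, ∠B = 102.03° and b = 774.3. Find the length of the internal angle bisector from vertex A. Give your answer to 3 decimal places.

t_A ≈ 588.598

The third angle is ∠A = 180° − ∠B − ∠C = 37.09°.
Law of sines: c = b·sin C/sin B ≈ 518.14.
Law of sines: a = b·sin A/sin B ≈ 477.44.
The bisector from A has length 2·b·c·cos(∠A/2)/(b+c) ≈ 588.6.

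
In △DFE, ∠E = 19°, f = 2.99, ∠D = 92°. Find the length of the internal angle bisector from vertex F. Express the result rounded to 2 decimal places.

The third angle is ∠F = 180° − ∠E − ∠D = 69.00°.
Law of sines: d = f·sin D/sin F ≈ 3.2008.
Law of sines: e = f·sin E/sin F ≈ 1.0427.
The bisector from F has length 2·e·d·cos(∠F/2)/(e+d) ≈ 1.2963.

t_F ≈ 1.30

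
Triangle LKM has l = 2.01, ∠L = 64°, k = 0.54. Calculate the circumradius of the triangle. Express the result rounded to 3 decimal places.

R ≈ 1.118

Law of sines: sin K = k·sin L/l ≈ 0.24147.
Since l ≥ k, only the acute value applies: ∠K ≈ 13.97°.
Then ∠M = 180° − ∠L − ∠K ≈ 102.03°.
Law of sines gives m = l·sin M/sin L ≈ 2.1872.
Circumradius = l/(2 sin L) ≈ 1.1182.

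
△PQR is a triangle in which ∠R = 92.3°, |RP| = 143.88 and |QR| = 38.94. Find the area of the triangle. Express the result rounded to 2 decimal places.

area ≈ 2799.09

Area = ½·|QR|·|RP|·sin R ≈ 2799.1.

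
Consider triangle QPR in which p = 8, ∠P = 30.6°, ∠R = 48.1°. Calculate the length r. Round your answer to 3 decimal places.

The third angle is ∠Q = 180° − ∠P − ∠R = 101.30°.
Law of sines: r = p·sin R/sin P ≈ 11.697.

11.697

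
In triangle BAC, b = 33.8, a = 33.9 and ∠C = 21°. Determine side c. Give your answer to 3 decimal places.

By the law of cosines, c² = b² + a² − 2·b·a·cos C = 152.22, so c ≈ 12.338.

12.338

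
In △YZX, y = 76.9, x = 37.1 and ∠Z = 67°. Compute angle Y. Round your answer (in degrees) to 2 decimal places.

∠Y ≈ 84.31°

By the law of cosines, z² = x² + y² − 2·x·y·cos Z = 5060.5, so z ≈ 71.137.
Law of cosines again: cos Y = (z² + x² − y²)/(2·z·x) ≈ 0.09914, so ∠Y ≈ 84.31°.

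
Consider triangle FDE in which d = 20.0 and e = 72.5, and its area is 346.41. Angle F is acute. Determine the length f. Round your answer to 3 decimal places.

From area = ½·d·e·sin F, we get sin F = 2·area/(d·e) ≈ 0.47781.
Taking the acute solution, ∠F ≈ 28.54°.
Law of cosines then gives f ≈ 55.756.

55.756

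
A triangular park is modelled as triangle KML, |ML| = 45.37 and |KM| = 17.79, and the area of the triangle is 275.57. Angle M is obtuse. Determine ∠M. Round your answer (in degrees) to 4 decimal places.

From area = ½·|KM|·|ML|·sin M, we get sin M = 2·area/(|KM|·|ML|) ≈ 0.68284.
Taking the obtuse solution, ∠M ≈ 136.93°.

∠M ≈ 136.9342°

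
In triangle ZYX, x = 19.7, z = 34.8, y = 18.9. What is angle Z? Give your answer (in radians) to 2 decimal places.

By the law of cosines, cos Z = (y² + x² − z²) / (2·y·x) ≈ -0.62544, so ∠Z ≈ 2.246 rad.

∠Z ≈ 2.25 rad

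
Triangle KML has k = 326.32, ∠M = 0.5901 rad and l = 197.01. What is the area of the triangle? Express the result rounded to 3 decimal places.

Area = ½·l·k·sin M ≈ 17886.

area ≈ 17886.424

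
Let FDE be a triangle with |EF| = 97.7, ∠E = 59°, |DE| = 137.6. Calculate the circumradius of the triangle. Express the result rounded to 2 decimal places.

By the law of cosines, |FD|² = |DE|² + |EF|² − 2·|DE|·|EF|·cos E = 14631, so |FD| ≈ 120.96.
Area = ½·|DE|·|EF|·sin E ≈ 5761.7.
Circumradius = |FD|/(2 sin E) ≈ 70.558.

R ≈ 70.56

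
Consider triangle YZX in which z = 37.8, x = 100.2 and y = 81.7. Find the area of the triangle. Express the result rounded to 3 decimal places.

Semiperimeter s = (81.7 + 37.8 + 100.2)/2 = 109.85.
Heron's formula: area = √(109.85·28.15·72.05·9.65) ≈ 1466.3.

area ≈ 1466.290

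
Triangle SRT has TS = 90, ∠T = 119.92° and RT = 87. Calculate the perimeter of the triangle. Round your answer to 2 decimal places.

330.23

By the law of cosines, SR² = RT² + TS² − 2·RT·TS·cos T = 23480, so SR ≈ 153.23.
Semiperimeter s = (87+90+153.23)/2 = 165.12.
Perimeter = 87 + 90 + 153.23 = 330.23.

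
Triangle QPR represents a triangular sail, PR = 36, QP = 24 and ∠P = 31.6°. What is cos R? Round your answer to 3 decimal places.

By the law of cosines, RQ² = QP² + PR² − 2·QP·PR·cos P = 400.22, so RQ ≈ 20.005.
Law of cosines again: cos R = (PR² + RQ² − QP²)/(2·PR·RQ) ≈ 0.77772, so ∠R ≈ 38.95°.

cos R ≈ 0.778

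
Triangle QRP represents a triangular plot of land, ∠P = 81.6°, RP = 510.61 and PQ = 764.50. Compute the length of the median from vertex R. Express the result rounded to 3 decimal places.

By the law of cosines, QR² = RP² + PQ² − 2·RP·PQ·cos P = 7.3113e+05, so QR ≈ 855.06.
Median from R: ½√(2·QR² + 2·RP² − PQ²) ≈ 591.45.

m_R ≈ 591.449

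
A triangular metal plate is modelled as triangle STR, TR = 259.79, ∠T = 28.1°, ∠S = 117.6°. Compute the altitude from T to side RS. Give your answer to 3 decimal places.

h_T ≈ 146.398

The third angle is ∠R = 180° − ∠S − ∠T = 34.30°.
Law of sines: RS = TR·sin T/sin S ≈ 138.08.
Law of sines: ST = TR·sin R/sin S ≈ 165.2.
Area = ½·TR·RS·sin R ≈ 10107.
The altitude from T has length 2·area/RS ≈ 146.4.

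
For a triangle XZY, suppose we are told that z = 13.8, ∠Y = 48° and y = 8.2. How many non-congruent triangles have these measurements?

0

z·sin Y = 13.8·sin(48°) ≈ 10.26.
Since y = 8.2 < 10.26 = z sin Y, no triangle exists.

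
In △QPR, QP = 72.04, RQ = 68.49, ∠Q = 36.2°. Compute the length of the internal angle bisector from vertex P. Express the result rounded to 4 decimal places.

t_P ≈ 45.2950

By the law of cosines, PR² = RQ² + QP² − 2·RQ·QP·cos Q = 1917.5, so PR ≈ 43.79.
Law of cosines again: cos P = (QP² + PR² − RQ²)/(2·QP·PR) ≈ 0.38300, so ∠P ≈ 67.48°.
The bisector from P has length 2·QP·PR·cos(∠P/2)/(QP+PR) ≈ 45.295.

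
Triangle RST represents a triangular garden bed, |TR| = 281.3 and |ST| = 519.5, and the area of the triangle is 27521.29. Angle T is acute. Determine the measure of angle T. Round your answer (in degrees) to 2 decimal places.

From area = ½·|ST|·|TR|·sin T, we get sin T = 2·area/(|ST|·|TR|) ≈ 0.37665.
Taking the acute solution, ∠T ≈ 22.13°.

∠T ≈ 22.13°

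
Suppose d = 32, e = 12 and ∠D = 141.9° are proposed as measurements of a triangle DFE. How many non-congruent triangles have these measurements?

e·sin D = 12·sin(141.9°) ≈ 7.404.
Since ∠D is not acute, a triangle exists only if d > e; here d > e, so there is exactly one triangle.

1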